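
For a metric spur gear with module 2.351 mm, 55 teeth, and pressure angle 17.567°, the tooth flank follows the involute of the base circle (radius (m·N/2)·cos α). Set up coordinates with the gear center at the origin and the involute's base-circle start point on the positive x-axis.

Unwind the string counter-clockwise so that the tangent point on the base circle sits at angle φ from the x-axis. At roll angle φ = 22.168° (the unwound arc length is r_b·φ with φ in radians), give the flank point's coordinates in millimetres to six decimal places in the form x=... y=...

x=66.079599 y=1.172248

pitch radius r_p = m·N/2 = 2.351·55/2 = 64.652500
base radius r_b = r_p·cos α = 64.652500·cos 17.567° = 61.637409
roll angle φ = 22.168° = 0.38690459 rad
x = r_b·(cos φ + φ·sin φ) = 61.637409·(0.92608147 + 0.38690459·0.37732362) = 66.079599
y = r_b·(sin φ − φ·cos φ) = 61.637409·(0.37732362 − 0.38690459·0.92608147) = 1.172248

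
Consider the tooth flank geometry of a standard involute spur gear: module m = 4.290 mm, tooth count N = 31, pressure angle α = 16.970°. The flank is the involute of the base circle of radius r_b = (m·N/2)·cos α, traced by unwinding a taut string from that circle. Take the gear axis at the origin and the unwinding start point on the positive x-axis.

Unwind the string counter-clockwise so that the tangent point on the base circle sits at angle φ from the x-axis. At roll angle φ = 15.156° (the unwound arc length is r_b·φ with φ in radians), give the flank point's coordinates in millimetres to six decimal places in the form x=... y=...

x=65.785979 y=0.389653

pitch radius r_p = m·N/2 = 4.290·31/2 = 66.495000
base radius r_b = r_p·cos α = 66.495000·cos 16.970° = 63.599655
roll angle φ = 15.156° = 0.26452210 rad
x = r_b·(cos φ + φ·sin φ) = 63.599655·(0.96521756 + 0.26452210·0.26144802) = 65.785979
y = r_b·(sin φ − φ·cos φ) = 63.599655·(0.26144802 − 0.26452210·0.96521756) = 0.389653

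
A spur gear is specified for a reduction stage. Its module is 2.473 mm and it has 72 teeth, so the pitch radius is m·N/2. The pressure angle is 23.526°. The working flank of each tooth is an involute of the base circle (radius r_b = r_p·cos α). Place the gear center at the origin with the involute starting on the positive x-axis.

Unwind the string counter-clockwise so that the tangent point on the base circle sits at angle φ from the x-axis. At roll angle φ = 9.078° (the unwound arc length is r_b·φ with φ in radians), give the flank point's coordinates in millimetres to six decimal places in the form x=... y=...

x=82.646060 y=0.107952

pitch radius r_p = m·N/2 = 2.473·72/2 = 89.028000
base radius r_b = r_p·cos α = 89.028000·cos 23.526° = 81.627907
roll angle φ = 9.078° = 0.15844099 rad
x = r_b·(cos φ + φ·sin φ) = 81.627907·(0.98747446 + 0.15844099·0.15777892) = 82.646060
y = r_b·(sin φ − φ·cos φ) = 81.627907·(0.15777892 − 0.15844099·0.98747446) = 0.107952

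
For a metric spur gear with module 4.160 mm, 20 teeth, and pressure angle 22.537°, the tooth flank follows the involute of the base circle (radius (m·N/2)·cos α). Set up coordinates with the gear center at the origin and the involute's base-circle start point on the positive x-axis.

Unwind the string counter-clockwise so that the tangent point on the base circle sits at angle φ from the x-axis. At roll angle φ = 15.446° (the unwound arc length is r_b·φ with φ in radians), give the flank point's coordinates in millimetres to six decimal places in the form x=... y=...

x=39.794040 y=0.249110

pitch radius r_p = m·N/2 = 4.160·20/2 = 41.600000
base radius r_b = r_p·cos α = 41.600000·cos 22.537° = 38.423100
roll angle φ = 15.446° = 0.26958356 rad
x = r_b·(cos φ + φ·sin φ) = 38.423100·(0.96388189 + 0.26958356·0.26633006) = 39.794040
y = r_b·(sin φ − φ·cos φ) = 38.423100·(0.26633006 − 0.26958356·0.96388189) = 0.249110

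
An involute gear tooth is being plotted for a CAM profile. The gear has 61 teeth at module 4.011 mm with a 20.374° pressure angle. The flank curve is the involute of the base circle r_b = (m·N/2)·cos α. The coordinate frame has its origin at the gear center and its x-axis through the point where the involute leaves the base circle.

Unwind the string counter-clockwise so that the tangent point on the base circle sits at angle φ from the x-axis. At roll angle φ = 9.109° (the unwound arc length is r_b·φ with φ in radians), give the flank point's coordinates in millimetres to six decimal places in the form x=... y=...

pitch radius r_p = m·N/2 = 4.011·61/2 = 122.335500
base radius r_b = r_p·cos α = 122.335500·cos 20.374° = 114.682200
roll angle φ = 9.109° = 0.15898204 rad
x = r_b·(cos φ + φ·sin φ) = 114.682200·(0.98738895 + 0.15898204·0.15831317) = 116.122367
y = r_b·(sin φ − φ·cos φ) = 114.682200·(0.15831317 − 0.15898204·0.98738895) = 0.153222

x=116.122367 y=0.153222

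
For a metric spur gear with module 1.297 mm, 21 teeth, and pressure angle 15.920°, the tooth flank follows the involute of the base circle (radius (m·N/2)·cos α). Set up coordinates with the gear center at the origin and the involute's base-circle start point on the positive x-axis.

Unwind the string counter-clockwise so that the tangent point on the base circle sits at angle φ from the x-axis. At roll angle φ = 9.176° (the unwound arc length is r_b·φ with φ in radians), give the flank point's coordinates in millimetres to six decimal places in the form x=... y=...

x=13.263044 y=0.017886

pitch radius r_p = m·N/2 = 1.297·21/2 = 13.618500
base radius r_b = r_p·cos α = 13.618500·cos 15.920° = 13.096171
roll angle φ = 9.176° = 0.16015141 rad
x = r_b·(cos φ + φ·sin φ) = 13.096171·(0.98720315 + 0.16015141·0.15946768) = 13.263044
y = r_b·(sin φ − φ·cos φ) = 13.096171·(0.15946768 − 0.16015141·0.98720315) = 0.017886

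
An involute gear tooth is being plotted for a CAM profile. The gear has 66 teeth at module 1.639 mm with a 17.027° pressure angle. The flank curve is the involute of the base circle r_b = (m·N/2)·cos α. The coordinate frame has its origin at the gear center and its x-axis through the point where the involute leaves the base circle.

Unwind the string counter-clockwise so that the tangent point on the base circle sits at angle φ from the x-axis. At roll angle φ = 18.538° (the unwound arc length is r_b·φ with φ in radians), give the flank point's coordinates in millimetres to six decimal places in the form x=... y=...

x=54.352696 y=0.577794

pitch radius r_p = m·N/2 = 1.639·66/2 = 54.087000
base radius r_b = r_p·cos α = 54.087000·cos 17.027° = 51.716198
roll angle φ = 18.538° = 0.32354914 rad
x = r_b·(cos φ + φ·sin φ) = 51.716198·(0.94811300 + 0.32354914·0.31793354) = 54.352696
y = r_b·(sin φ − φ·cos φ) = 51.716198·(0.31793354 − 0.32354914·0.94811300) = 0.577794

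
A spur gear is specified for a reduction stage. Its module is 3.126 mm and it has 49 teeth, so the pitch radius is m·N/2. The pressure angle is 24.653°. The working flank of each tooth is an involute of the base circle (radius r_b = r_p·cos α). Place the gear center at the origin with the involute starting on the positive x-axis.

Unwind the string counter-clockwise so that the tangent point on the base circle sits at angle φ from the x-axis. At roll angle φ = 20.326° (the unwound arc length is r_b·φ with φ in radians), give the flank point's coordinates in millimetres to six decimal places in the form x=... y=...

pitch radius r_p = m·N/2 = 3.126·49/2 = 76.587000
base radius r_b = r_p·cos α = 76.587000·cos 24.653° = 69.606145
roll angle φ = 20.326° = 0.35475562 rad
x = r_b·(cos φ + φ·sin φ) = 69.606145·(0.93773140 + 0.35475562·0.34736122) = 73.849318
y = r_b·(sin φ − φ·cos φ) = 69.606145·(0.34736122 − 0.35475562·0.93773140) = 1.022913

x=73.849318 y=1.022913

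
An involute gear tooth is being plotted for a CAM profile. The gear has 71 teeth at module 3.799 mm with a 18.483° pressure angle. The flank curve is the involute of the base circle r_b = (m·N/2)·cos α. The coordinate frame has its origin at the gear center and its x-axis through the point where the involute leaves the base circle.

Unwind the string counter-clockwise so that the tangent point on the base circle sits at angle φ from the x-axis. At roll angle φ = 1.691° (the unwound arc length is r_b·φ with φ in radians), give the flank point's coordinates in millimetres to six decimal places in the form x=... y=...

x=127.963582 y=0.001096

pitch radius r_p = m·N/2 = 3.799·71/2 = 134.864500
base radius r_b = r_p·cos α = 134.864500·cos 18.483° = 127.907887
roll angle φ = 1.691° = 0.02951352 rad
x = r_b·(cos φ + φ·sin φ) = 127.907887·(0.99956451 + 0.02951352·0.02950923) = 127.963582
y = r_b·(sin φ − φ·cos φ) = 127.907887·(0.02950923 − 0.02951352·0.99956451) = 0.001096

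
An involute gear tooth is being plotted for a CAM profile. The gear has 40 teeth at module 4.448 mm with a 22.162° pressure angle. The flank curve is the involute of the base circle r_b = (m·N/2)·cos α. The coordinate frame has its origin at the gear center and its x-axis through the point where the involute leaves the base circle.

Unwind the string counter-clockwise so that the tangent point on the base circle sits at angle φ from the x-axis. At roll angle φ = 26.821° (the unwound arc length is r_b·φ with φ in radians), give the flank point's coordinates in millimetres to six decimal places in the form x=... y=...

pitch radius r_p = m·N/2 = 4.448·40/2 = 88.960000
base radius r_b = r_p·cos α = 88.960000·cos 22.162° = 82.387722
roll angle φ = 26.821° = 0.46811476 rad
x = r_b·(cos φ + φ·sin φ) = 82.387722·(0.89242050 + 0.46811476·0.45120466) = 90.926061
y = r_b·(sin φ − φ·cos φ) = 82.387722·(0.45120466 − 0.46811476·0.89242050) = 2.755824

x=90.926061 y=2.755824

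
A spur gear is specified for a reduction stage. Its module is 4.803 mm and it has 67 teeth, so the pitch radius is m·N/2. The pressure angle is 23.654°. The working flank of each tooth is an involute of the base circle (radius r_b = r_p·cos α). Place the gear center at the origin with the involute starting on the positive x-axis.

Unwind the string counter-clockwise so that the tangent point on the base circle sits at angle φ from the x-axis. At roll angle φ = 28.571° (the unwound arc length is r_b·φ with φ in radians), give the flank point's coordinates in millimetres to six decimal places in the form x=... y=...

x=164.583016 y=5.941487

pitch radius r_p = m·N/2 = 4.803·67/2 = 160.900500
base radius r_b = r_p·cos α = 160.900500·cos 23.654° = 147.382445
roll angle φ = 28.571° = 0.49865802 rad
x = r_b·(cos φ + φ·sin φ) = 147.382445·(0.87822515 + 0.49865802·0.47824741) = 164.583016
y = r_b·(sin φ − φ·cos φ) = 147.382445·(0.47824741 − 0.49865802·0.87822515) = 5.941487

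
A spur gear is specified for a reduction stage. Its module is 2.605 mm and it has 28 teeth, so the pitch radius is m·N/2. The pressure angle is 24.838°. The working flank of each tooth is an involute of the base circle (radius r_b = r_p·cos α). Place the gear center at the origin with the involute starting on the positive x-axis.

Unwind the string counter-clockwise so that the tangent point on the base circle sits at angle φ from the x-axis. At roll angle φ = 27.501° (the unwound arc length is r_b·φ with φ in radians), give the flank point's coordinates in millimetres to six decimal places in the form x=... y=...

pitch radius r_p = m·N/2 = 2.605·28/2 = 36.470000
base radius r_b = r_p·cos α = 36.470000·cos 24.838° = 33.096492
roll angle φ = 27.501° = 0.47998300 rad
x = r_b·(cos φ + φ·sin φ) = 33.096492·(0.88700277 + 0.47998300·0.46176409) = 36.692150
y = r_b·(sin φ − φ·cos φ) = 33.096492·(0.46176409 − 0.47998300·0.88700277) = 1.192064

x=36.692150 y=1.192064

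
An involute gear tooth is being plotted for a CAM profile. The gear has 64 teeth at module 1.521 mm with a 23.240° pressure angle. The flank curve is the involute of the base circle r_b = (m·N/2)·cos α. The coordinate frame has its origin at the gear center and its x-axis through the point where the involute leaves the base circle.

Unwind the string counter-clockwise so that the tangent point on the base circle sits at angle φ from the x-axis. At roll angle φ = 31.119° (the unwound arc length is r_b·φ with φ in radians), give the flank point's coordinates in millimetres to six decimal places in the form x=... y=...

pitch radius r_p = m·N/2 = 1.521·64/2 = 48.672000
base radius r_b = r_p·cos α = 48.672000·cos 23.240° = 44.722758
roll angle φ = 31.119° = 0.54312901 rad
x = r_b·(cos φ + φ·sin φ) = 44.722758·(0.85609575 + 0.54312901·0.51681725) = 50.840572
y = r_b·(sin φ − φ·cos φ) = 44.722758·(0.51681725 − 0.54312901·0.85609575) = 2.318732

x=50.840572 y=2.318732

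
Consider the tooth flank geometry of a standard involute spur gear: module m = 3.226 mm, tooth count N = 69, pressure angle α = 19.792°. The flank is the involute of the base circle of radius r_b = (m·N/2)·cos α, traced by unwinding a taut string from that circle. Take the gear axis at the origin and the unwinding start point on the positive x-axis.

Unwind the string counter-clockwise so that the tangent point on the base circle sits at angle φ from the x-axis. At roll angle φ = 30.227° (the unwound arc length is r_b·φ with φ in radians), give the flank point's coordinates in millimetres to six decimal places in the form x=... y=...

x=118.297229 y=4.984253

pitch radius r_p = m·N/2 = 3.226·69/2 = 111.297000
base radius r_b = r_p·cos α = 111.297000·cos 19.792° = 104.722470
roll angle φ = 30.227° = 0.52756067 rad
x = r_b·(cos φ + φ·sin φ) = 104.722470·(0.86403766 + 0.52756067·0.50342717) = 118.297229
y = r_b·(sin φ − φ·cos φ) = 104.722470·(0.50342717 − 0.52756067·0.86403766) = 4.984253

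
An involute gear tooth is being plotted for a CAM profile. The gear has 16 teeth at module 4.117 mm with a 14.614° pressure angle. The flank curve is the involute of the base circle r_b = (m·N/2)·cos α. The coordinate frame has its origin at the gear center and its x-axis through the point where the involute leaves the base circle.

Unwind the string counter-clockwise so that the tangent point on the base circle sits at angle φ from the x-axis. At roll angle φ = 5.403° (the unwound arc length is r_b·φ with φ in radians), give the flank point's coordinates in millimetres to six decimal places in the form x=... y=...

x=32.011829 y=0.008901

pitch radius r_p = m·N/2 = 4.117·16/2 = 32.936000
base radius r_b = r_p·cos α = 32.936000·cos 14.614° = 31.870440
roll angle φ = 5.403° = 0.09430014 rad
x = r_b·(cos φ + φ·sin φ) = 31.870440·(0.99555704 + 0.09430014·0.09416044) = 32.011829
y = r_b·(sin φ − φ·cos φ) = 31.870440·(0.09416044 − 0.09430014·0.99555704) = 0.008901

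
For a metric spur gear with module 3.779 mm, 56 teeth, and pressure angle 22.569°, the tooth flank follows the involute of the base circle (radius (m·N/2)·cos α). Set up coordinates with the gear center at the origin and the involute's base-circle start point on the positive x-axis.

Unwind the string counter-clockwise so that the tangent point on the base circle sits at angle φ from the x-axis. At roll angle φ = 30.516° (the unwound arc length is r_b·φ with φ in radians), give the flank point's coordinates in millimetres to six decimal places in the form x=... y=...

x=110.599693 y=4.782523

pitch radius r_p = m·N/2 = 3.779·56/2 = 105.812000
base radius r_b = r_p·cos α = 105.812000·cos 22.569° = 97.708706
roll angle φ = 30.516° = 0.53260467 rad
x = r_b·(cos φ + φ·sin φ) = 97.708706·(0.86148740 + 0.53260467·0.50777896) = 110.599693
y = r_b·(sin φ − φ·cos φ) = 97.708706·(0.50777896 − 0.53260467·0.86148740) = 4.782523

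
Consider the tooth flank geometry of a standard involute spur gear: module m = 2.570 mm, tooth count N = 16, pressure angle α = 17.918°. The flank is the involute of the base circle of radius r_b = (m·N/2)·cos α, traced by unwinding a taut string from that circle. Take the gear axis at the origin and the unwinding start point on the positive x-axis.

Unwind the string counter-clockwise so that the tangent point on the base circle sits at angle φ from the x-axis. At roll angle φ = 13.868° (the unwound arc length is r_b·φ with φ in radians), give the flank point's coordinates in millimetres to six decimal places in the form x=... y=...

x=20.127467 y=0.091926

pitch radius r_p = m·N/2 = 2.570·16/2 = 20.560000
base radius r_b = r_p·cos α = 20.560000·cos 17.918° = 19.562795
roll angle φ = 13.868° = 0.24204226 rad
x = r_b·(cos φ + φ·sin φ) = 19.562795·(0.97085050 + 0.24204226·0.23968585) = 20.127467
y = r_b·(sin φ − φ·cos φ) = 19.562795·(0.23968585 − 0.24204226·0.97085050) = 0.091926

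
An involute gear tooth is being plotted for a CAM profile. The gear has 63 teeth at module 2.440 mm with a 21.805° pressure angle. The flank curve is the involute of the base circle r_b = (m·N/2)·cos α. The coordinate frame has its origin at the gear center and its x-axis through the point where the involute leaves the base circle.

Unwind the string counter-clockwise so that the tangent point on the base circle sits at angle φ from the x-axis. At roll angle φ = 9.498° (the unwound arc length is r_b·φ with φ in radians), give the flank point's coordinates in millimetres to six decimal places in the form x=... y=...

pitch radius r_p = m·N/2 = 2.440·63/2 = 76.860000
base radius r_b = r_p·cos α = 76.860000·cos 21.805° = 71.360930
roll angle φ = 9.498° = 0.16577137 rad
x = r_b·(cos φ + φ·sin φ) = 71.360930·(0.98629136 + 0.16577137·0.16501318) = 72.334708
y = r_b·(sin φ − φ·cos φ) = 71.360930·(0.16501318 − 0.16577137·0.98629136) = 0.108062

x=72.334708 y=0.108062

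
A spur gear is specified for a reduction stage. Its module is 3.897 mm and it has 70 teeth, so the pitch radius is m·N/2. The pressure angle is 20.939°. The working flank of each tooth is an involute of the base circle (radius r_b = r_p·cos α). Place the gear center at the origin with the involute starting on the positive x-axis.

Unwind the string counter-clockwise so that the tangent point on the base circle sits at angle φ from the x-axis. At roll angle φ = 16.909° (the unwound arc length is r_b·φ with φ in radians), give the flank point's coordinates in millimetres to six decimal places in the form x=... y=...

x=132.814847 y=1.081944

pitch radius r_p = m·N/2 = 3.897·70/2 = 136.395000
base radius r_b = r_p·cos α = 136.395000·cos 20.939° = 127.387670
roll angle φ = 16.909° = 0.29511772 rad
x = r_b·(cos φ + φ·sin φ) = 127.387670·(0.95676791 + 0.29511772·0.29085249) = 132.814847
y = r_b·(sin φ − φ·cos φ) = 127.387670·(0.29085249 − 0.29511772·0.95676791) = 1.081944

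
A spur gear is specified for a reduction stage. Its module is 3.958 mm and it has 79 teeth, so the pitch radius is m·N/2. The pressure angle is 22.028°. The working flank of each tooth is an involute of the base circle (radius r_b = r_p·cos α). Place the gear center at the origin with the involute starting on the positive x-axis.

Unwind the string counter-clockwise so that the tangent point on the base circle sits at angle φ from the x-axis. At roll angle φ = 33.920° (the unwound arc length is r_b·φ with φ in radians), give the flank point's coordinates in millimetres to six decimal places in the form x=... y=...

x=168.143234 y=9.676828

pitch radius r_p = m·N/2 = 3.958·79/2 = 156.341000
base radius r_b = r_p·cos α = 156.341000·cos 22.028° = 144.928213
roll angle φ = 33.920° = 0.59201568 rad
x = r_b·(cos φ + φ·sin φ) = 144.928213·(0.82981754 + 0.59201568·0.55803480) = 168.143234
y = r_b·(sin φ − φ·cos φ) = 144.928213·(0.55803480 − 0.59201568·0.82981754) = 9.676828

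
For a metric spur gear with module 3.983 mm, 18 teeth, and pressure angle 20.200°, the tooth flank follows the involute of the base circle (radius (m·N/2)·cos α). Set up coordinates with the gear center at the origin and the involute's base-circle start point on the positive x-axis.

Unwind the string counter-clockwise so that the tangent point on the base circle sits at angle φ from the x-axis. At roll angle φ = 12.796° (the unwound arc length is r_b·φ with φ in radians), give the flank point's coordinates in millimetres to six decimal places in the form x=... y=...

x=34.470717 y=0.124294

pitch radius r_p = m·N/2 = 3.983·18/2 = 35.847000
base radius r_b = r_p·cos α = 35.847000·cos 20.200° = 33.642159
roll angle φ = 12.796° = 0.22333233 rad
x = r_b·(cos φ + φ·sin φ) = 33.642159·(0.97516482 + 0.22333233·0.22148042) = 34.470717
y = r_b·(sin φ − φ·cos φ) = 33.642159·(0.22148042 − 0.22333233·0.97516482) = 0.124294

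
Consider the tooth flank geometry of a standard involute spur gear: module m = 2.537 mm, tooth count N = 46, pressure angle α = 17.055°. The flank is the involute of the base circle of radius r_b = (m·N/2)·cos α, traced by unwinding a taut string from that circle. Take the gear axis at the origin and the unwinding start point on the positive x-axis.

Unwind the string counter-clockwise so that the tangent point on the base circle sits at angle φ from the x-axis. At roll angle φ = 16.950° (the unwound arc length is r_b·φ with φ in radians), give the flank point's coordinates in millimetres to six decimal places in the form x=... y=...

pitch radius r_p = m·N/2 = 2.537·46/2 = 58.351000
base radius r_b = r_p·cos α = 58.351000·cos 17.055° = 55.784937
roll angle φ = 16.950° = 0.29583331 rad
x = r_b·(cos φ + φ·sin φ) = 55.784937·(0.95655953 + 0.29583331·0.29153706) = 58.172861
y = r_b·(sin φ − φ·cos φ) = 55.784937·(0.29153706 − 0.29583331·0.95655953) = 0.477234

x=58.172861 y=0.477234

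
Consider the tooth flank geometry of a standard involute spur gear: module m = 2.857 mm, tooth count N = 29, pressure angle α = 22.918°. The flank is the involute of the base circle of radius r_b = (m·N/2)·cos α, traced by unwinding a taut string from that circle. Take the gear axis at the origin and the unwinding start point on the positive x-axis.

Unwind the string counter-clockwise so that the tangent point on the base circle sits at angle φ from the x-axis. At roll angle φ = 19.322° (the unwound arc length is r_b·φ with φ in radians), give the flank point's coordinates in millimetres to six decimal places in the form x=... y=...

x=40.264807 y=0.482267

pitch radius r_p = m·N/2 = 2.857·29/2 = 41.426500
base radius r_b = r_p·cos α = 41.426500·cos 22.918° = 38.156421
roll angle φ = 19.322° = 0.33723252 rad
x = r_b·(cos φ + φ·sin φ) = 38.156421·(0.94367397 + 0.33723252·0.33087676) = 40.264807
y = r_b·(sin φ − φ·cos φ) = 38.156421·(0.33087676 − 0.33723252·0.94367397) = 0.482267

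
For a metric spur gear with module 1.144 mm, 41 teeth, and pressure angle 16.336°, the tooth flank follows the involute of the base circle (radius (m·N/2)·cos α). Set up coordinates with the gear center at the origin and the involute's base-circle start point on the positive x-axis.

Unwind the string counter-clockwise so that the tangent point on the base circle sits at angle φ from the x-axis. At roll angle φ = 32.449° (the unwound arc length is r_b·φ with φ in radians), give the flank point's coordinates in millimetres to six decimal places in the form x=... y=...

pitch radius r_p = m·N/2 = 1.144·41/2 = 23.452000
base radius r_b = r_p·cos α = 23.452000·cos 16.336° = 22.505214
roll angle φ = 32.449° = 0.56634189 rad
x = r_b·(cos φ + φ·sin φ) = 22.505214·(0.84386937 + 0.56634189·0.53654868) = 25.830119
y = r_b·(sin φ − φ·cos φ) = 22.505214·(0.53654868 − 0.56634189·0.84386937) = 1.319483

x=25.830119 y=1.319483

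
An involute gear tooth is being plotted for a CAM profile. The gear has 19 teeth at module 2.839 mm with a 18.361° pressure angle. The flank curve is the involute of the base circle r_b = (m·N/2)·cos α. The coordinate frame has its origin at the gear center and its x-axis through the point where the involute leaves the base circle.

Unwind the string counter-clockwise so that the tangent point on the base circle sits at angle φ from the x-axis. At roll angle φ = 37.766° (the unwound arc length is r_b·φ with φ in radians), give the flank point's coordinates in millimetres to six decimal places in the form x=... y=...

pitch radius r_p = m·N/2 = 2.839·19/2 = 26.970500
base radius r_b = r_p·cos α = 26.970500·cos 18.361° = 25.597449
roll angle φ = 37.766° = 0.65914105 rad
x = r_b·(cos φ + φ·sin φ) = 25.597449·(0.79051858 + 0.65914105·0.61243806) = 30.568516
y = r_b·(sin φ − φ·cos φ) = 25.597449·(0.61243806 − 0.65914105·0.79051858) = 2.338962

x=30.568516 y=2.338962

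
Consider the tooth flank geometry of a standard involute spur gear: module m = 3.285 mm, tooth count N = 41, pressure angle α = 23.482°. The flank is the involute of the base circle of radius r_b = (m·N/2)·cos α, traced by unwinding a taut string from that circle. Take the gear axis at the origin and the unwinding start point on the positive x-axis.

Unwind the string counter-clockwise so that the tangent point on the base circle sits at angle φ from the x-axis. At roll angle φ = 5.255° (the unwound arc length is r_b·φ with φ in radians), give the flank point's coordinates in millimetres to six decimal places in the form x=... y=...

x=62.024791 y=0.015871

pitch radius r_p = m·N/2 = 3.285·41/2 = 67.342500
base radius r_b = r_p·cos α = 67.342500·cos 23.482° = 61.765551
roll angle φ = 5.255° = 0.09171705 rad
x = r_b·(cos φ + φ·sin φ) = 61.765551·(0.99579694 + 0.09171705·0.09158852) = 62.024791
y = r_b·(sin φ − φ·cos φ) = 61.765551·(0.09158852 − 0.09171705·0.99579694) = 0.015871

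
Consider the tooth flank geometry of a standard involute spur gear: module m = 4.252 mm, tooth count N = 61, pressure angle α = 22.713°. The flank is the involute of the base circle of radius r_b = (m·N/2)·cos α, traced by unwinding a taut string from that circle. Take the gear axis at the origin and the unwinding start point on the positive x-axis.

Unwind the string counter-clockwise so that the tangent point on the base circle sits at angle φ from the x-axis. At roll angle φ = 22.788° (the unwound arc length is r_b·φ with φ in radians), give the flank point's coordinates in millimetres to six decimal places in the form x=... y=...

pitch radius r_p = m·N/2 = 4.252·61/2 = 129.686000
base radius r_b = r_p·cos α = 129.686000·cos 22.713° = 119.628916
roll angle φ = 22.788° = 0.39772563 rad
x = r_b·(cos φ + φ·sin φ) = 119.628916·(0.92194429 + 0.39772563·0.38732250) = 128.719802
y = r_b·(sin φ − φ·cos φ) = 119.628916·(0.38732250 − 0.39772563·0.92194429) = 2.469336

x=128.719802 y=2.469336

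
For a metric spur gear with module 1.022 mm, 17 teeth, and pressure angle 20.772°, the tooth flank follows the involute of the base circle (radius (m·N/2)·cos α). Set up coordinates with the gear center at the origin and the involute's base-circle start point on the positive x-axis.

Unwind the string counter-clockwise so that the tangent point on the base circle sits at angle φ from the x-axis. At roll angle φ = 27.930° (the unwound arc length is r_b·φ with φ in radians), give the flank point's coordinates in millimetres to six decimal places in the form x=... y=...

pitch radius r_p = m·N/2 = 1.022·17/2 = 8.687000
base radius r_b = r_p·cos α = 8.687000·cos 20.772° = 8.122337
roll angle φ = 27.930° = 0.48747046 rad
x = r_b·(cos φ + φ·sin φ) = 8.122337·(0.88352050 + 0.48747046·0.46839249) = 9.030804
y = r_b·(sin φ − φ·cos φ) = 8.122337·(0.46839249 − 0.48747046·0.88352050) = 0.306231

x=9.030804 y=0.306231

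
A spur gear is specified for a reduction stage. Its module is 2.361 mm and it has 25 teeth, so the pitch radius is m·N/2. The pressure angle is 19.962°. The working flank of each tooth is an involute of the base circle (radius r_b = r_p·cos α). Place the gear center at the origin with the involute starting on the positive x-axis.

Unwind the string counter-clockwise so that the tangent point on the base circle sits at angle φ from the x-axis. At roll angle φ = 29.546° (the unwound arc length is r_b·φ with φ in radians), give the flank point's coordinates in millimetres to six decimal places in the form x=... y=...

x=31.186006 y=1.234555

pitch radius r_p = m·N/2 = 2.361·25/2 = 29.512500
base radius r_b = r_p·cos α = 29.512500·cos 19.962° = 27.739367
roll angle φ = 29.546° = 0.51567498 rad
x = r_b·(cos φ + φ·sin φ) = 27.739367·(0.86996007 + 0.51567498·0.49312217) = 31.186006
y = r_b·(sin φ − φ·cos φ) = 27.739367·(0.49312217 − 0.51567498·0.86996007) = 1.234555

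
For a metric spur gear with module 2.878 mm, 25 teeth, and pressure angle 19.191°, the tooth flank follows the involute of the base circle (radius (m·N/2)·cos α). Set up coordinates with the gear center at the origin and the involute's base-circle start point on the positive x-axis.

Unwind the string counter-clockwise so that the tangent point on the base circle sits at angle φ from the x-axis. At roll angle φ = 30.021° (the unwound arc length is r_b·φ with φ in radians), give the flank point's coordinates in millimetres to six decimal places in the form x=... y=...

pitch radius r_p = m·N/2 = 2.878·25/2 = 35.975000
base radius r_b = r_p·cos α = 35.975000·cos 19.191° = 33.975798
roll angle φ = 30.021° = 0.52396529 rad
x = r_b·(cos φ + φ·sin φ) = 33.975798·(0.86584209 + 0.52396529·0.50031738) = 38.324395
y = r_b·(sin φ − φ·cos φ) = 33.975798·(0.50031738 − 0.52396529·0.86584209) = 1.584841

x=38.324395 y=1.584841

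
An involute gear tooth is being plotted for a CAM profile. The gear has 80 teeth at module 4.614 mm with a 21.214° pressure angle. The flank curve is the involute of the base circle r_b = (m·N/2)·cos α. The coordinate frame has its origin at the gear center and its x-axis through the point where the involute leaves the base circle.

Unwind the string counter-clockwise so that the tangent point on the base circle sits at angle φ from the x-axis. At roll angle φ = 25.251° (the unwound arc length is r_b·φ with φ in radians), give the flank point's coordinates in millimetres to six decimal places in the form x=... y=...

x=187.959544 y=4.814498

pitch radius r_p = m·N/2 = 4.614·80/2 = 184.560000
base radius r_b = r_p·cos α = 184.560000·cos 21.214° = 172.053368
roll angle φ = 25.251° = 0.44071309 rad
x = r_b·(cos φ + φ·sin φ) = 172.053368·(0.90444770 + 0.44071309·0.42658453) = 187.959544
y = r_b·(sin φ − φ·cos φ) = 172.053368·(0.42658453 − 0.44071309·0.90444770) = 4.814498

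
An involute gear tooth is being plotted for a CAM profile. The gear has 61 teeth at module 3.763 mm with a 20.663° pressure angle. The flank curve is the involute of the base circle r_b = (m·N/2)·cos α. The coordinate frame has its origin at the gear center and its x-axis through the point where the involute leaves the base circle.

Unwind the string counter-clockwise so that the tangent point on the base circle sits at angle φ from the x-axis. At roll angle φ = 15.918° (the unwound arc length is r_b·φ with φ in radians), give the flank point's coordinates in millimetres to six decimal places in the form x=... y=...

x=111.453241 y=0.761690

pitch radius r_p = m·N/2 = 3.763·61/2 = 114.771500
base radius r_b = r_p·cos α = 114.771500·cos 20.663° = 107.388490
roll angle φ = 15.918° = 0.27782151 rad
x = r_b·(cos φ + φ·sin φ) = 107.388490·(0.96165520 + 0.27782151·0.27426135) = 111.453241
y = r_b·(sin φ − φ·cos φ) = 107.388490·(0.27426135 − 0.27782151·0.96165520) = 0.761690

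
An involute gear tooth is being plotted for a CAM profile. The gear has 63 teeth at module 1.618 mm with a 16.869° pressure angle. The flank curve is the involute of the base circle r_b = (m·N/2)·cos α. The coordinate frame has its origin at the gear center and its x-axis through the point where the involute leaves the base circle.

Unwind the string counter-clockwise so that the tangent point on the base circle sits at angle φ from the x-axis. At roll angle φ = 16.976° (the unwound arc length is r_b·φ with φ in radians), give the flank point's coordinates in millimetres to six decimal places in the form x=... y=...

pitch radius r_p = m·N/2 = 1.618·63/2 = 50.967000
base radius r_b = r_p·cos α = 50.967000·cos 16.869° = 48.773927
roll angle φ = 16.976° = 0.29628709 rad
x = r_b·(cos φ + φ·sin φ) = 48.773927·(0.95642714 + 0.29628709·0.29197110) = 50.868007
y = r_b·(sin φ − φ·cos φ) = 48.773927·(0.29197110 − 0.29628709·0.95642714) = 0.419167

x=50.868007 y=0.419167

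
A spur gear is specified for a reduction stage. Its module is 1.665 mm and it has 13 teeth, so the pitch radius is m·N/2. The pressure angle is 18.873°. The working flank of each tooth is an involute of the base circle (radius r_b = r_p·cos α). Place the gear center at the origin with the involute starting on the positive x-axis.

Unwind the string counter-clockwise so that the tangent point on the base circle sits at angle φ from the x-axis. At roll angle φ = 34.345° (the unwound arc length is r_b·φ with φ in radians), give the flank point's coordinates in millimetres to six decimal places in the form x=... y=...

x=11.918495 y=0.709158

pitch radius r_p = m·N/2 = 1.665·13/2 = 10.822500
base radius r_b = r_p·cos α = 10.822500·cos 18.873° = 10.240660
roll angle φ = 34.345° = 0.59943333 rad
x = r_b·(cos φ + φ·sin φ) = 10.240660·(0.82565545 + 0.59943333·0.56417469) = 11.918495
y = r_b·(sin φ − φ·cos φ) = 10.240660·(0.56417469 − 0.59943333·0.82565545) = 0.709158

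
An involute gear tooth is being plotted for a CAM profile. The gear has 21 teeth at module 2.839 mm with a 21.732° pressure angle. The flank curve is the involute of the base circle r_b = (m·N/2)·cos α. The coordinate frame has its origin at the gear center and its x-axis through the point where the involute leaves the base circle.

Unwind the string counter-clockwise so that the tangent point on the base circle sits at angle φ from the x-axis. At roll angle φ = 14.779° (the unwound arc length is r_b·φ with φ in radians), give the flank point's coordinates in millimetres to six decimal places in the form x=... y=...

pitch radius r_p = m·N/2 = 2.839·21/2 = 29.809500
base radius r_b = r_p·cos α = 29.809500·cos 21.732° = 27.690817
roll angle φ = 14.779° = 0.25794221 rad
x = r_b·(cos φ + φ·sin φ) = 27.690817·(0.96691695 + 0.25794221·0.25509138) = 28.596744
y = r_b·(sin φ − φ·cos φ) = 27.690817·(0.25509138 − 0.25794221·0.96691695) = 0.157358

x=28.596744 y=0.157358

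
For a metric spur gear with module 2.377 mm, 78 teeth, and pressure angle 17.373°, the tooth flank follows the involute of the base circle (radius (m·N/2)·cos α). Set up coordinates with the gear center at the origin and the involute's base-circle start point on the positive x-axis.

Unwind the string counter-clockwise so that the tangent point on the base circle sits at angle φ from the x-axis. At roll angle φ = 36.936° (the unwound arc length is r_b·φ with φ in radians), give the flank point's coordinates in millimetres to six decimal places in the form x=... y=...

pitch radius r_p = m·N/2 = 2.377·78/2 = 92.703000
base radius r_b = r_p·cos α = 92.703000·cos 17.373° = 88.473995
roll angle φ = 36.936° = 0.64465481 rad
x = r_b·(cos φ + φ·sin φ) = 88.473995·(0.79930725 + 0.64465481·0.60092256) = 104.991636
y = r_b·(sin φ − φ·cos φ) = 88.473995·(0.60092256 − 0.64465481·0.79930725) = 7.577382

x=104.991636 y=7.577382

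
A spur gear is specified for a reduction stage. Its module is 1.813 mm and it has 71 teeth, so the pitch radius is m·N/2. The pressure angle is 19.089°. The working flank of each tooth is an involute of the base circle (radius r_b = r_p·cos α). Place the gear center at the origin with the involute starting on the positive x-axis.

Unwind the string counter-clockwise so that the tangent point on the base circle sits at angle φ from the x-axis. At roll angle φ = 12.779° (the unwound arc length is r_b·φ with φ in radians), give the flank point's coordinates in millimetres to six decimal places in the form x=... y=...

x=62.316411 y=0.223822

pitch radius r_p = m·N/2 = 1.813·71/2 = 64.361500
base radius r_b = r_p·cos α = 64.361500·cos 19.089° = 60.822372
roll angle φ = 12.779° = 0.22303563 rad
x = r_b·(cos φ + φ·sin φ) = 60.822372·(0.97523049 + 0.22303563·0.22119107) = 62.316411
y = r_b·(sin φ − φ·cos φ) = 60.822372·(0.22119107 − 0.22303563·0.97523049) = 0.223822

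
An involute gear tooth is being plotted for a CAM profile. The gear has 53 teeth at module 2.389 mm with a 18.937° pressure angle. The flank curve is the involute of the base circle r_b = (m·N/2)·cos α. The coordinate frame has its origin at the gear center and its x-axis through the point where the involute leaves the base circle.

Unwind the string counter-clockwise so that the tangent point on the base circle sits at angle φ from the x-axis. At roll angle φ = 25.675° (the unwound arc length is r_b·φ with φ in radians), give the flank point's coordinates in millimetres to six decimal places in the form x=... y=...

x=65.595830 y=1.760323

pitch radius r_p = m·N/2 = 2.389·53/2 = 63.308500
base radius r_b = r_p·cos α = 63.308500·cos 18.937° = 59.881990
roll angle φ = 25.675° = 0.44811329 rad
x = r_b·(cos φ + φ·sin φ) = 59.881990·(0.90126616 + 0.44811329·0.43326587) = 65.595830
y = r_b·(sin φ − φ·cos φ) = 59.881990·(0.43326587 − 0.44811329·0.90126616) = 1.760323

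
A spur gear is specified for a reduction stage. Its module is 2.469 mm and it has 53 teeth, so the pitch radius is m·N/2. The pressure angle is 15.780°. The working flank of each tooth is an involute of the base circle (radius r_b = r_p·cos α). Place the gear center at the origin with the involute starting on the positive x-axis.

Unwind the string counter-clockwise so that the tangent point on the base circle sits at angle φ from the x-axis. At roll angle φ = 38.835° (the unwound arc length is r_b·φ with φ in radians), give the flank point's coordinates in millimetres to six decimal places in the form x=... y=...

pitch radius r_p = m·N/2 = 2.469·53/2 = 65.428500
base radius r_b = r_p·cos α = 65.428500·cos 15.780° = 62.962695
roll angle φ = 38.835° = 0.67779862 rad
x = r_b·(cos φ + φ·sin φ) = 62.962695·(0.77895505 + 0.67779862·0.62707976) = 75.806382
y = r_b·(sin φ − φ·cos φ) = 62.962695·(0.62707976 − 0.67779862·0.77895505) = 6.239925

x=75.806382 y=6.239925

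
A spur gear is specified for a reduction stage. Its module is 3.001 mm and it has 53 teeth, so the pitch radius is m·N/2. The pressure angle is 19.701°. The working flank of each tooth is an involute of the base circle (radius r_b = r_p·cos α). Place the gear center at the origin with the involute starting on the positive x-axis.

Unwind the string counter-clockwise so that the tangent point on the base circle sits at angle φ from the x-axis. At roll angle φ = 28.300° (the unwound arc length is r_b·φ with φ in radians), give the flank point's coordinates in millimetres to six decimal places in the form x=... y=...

x=83.454861 y=2.934632

pitch radius r_p = m·N/2 = 3.001·53/2 = 79.526500
base radius r_b = r_p·cos α = 79.526500·cos 19.701° = 74.871389
roll angle φ = 28.300° = 0.49392818 rad
x = r_b·(cos φ + φ·sin φ) = 74.871389·(0.88047735 + 0.49392818·0.47408821) = 83.454861
y = r_b·(sin φ − φ·cos φ) = 74.871389·(0.47408821 − 0.49392818·0.88047735) = 2.934632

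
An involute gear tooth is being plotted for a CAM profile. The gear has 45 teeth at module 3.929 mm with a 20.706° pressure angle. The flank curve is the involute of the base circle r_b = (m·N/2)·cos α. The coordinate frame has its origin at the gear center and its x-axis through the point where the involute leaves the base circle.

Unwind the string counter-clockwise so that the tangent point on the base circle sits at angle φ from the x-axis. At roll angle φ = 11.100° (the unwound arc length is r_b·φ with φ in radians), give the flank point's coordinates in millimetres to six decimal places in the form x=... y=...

pitch radius r_p = m·N/2 = 3.929·45/2 = 88.402500
base radius r_b = r_p·cos α = 88.402500·cos 20.706° = 82.692318
roll angle φ = 11.100° = 0.19373155 rad
x = r_b·(cos φ + φ·sin φ) = 82.692318·(0.98129266 + 0.19373155·0.19252197) = 84.229588
y = r_b·(sin φ − φ·cos φ) = 82.692318·(0.19252197 − 0.19373155·0.98129266) = 0.199671

x=84.229588 y=0.199671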